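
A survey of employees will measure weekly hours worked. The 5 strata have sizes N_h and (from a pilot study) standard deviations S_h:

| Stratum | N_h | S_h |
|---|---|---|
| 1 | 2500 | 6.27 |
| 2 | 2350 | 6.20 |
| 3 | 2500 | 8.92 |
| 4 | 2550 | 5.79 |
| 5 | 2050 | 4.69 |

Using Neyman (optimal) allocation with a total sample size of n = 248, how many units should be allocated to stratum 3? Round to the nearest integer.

Neyman allocation: n_h = n · N_h S_h / Σ N_i S_i, with n = 248.
  stratum 1: N_h·S_h = 2500·6.27 = 15675.00
  stratum 2: N_h·S_h = 2350·6.20 = 14570.00
  stratum 3: N_h·S_h = 2500·8.92 = 22300.00
  stratum 4: N_h·S_h = 2550·5.79 = 14764.50
  stratum 5: N_h·S_h = 2050·4.69 = 9614.50
Σ N_h S_h = 76924.00
n for stratum 3 = 248·22300.00/76924.00 = 71.894 → 72

72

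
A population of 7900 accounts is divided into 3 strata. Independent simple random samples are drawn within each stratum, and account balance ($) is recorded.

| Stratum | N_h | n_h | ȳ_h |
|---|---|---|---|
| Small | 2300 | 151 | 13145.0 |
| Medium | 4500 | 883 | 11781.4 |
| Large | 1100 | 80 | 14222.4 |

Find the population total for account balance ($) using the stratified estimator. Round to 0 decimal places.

τ̂_st = Σ N_h ȳ_h = 2300·13145.0 + 4500·11781.4 + 1100·14222.4 = 98894440

τ̂_st ≈ 98894440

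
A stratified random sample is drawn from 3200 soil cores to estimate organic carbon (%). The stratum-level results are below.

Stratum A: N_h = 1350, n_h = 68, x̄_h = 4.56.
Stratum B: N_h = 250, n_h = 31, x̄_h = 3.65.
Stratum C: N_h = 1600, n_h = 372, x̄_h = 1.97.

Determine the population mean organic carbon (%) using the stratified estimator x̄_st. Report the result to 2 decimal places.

N = Σ N_h = 3200. Stratum weights W_h = N_h/N.
x̄_st = (1350·4.56 + 250·3.65 + 1600·1.97) / 3200 = 3.1939

x̄_st ≈ 3.19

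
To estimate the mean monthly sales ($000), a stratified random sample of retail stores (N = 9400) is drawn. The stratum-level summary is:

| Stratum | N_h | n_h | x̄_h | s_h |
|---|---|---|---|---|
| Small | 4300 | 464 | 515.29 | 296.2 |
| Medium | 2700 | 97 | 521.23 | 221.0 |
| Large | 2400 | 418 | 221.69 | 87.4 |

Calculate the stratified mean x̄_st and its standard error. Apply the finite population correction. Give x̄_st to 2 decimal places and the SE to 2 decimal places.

x̄_st = Σ W_h x̄_h = (4300·515.29 + 2700·521.23 + 2400·221.69)/9400 = 442.03447
V̂(x̄_st) = Σ W_h² (1 − n_h/N_h) s_h²/n_h, with W_h = N_h/N and N = 9400:
  stratum Small: (4300/9400)²·(1 − 464/4300)·296.2²/464 = 35.2975
  stratum Medium: (2700/9400)²·(1 − 97/2700)·221.0²/97 = 40.0493
  stratum Large: (2400/9400)²·(1 − 418/2400)·87.4²/418 = 0.983798
V̂(x̄_st) = 76.3306
SE(x̄_st) = √76.3306 = 8.73674

x̄_st ≈ 442.03, SE ≈ 8.74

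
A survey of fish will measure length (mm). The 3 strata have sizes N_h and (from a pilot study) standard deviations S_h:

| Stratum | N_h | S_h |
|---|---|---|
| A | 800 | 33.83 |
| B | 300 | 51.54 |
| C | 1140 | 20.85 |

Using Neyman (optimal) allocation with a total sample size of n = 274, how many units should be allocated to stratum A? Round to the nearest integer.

Neyman allocation: n_h = n · N_h S_h / Σ N_i S_i, with n = 274.
  stratum A: N_h·S_h = 800·33.83 = 27064.00
  stratum B: N_h·S_h = 300·51.54 = 15462.00
  stratum C: N_h·S_h = 1140·20.85 = 23769.00
Σ N_h S_h = 66295.00
n for stratum A = 274·27064.00/66295.00 = 111.857 → 112

112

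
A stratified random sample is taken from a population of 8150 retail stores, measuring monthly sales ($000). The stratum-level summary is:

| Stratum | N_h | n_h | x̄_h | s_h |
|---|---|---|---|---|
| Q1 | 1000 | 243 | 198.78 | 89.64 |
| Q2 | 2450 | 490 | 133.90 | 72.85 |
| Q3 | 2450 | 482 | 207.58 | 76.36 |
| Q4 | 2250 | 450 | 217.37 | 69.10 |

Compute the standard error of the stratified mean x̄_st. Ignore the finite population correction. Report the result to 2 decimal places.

SE(x̄_st) ≈ 1.84

V̂(x̄_st) = Σ W_h² s_h²/n_h, with W_h = N_h/N and N = 8150:
  stratum Q1: (1000/8150)²·89.64²/243 = 0.497831
  stratum Q2: (2450/8150)²·72.85²/490 = 0.978768
  stratum Q3: (2450/8150)²·76.36²/482 = 1.09321
  stratum Q4: (2250/8150)²·69.10²/450 = 0.808711
V̂(x̄_st) = 3.37852
SE(x̄_st) = √3.37852 = 1.83807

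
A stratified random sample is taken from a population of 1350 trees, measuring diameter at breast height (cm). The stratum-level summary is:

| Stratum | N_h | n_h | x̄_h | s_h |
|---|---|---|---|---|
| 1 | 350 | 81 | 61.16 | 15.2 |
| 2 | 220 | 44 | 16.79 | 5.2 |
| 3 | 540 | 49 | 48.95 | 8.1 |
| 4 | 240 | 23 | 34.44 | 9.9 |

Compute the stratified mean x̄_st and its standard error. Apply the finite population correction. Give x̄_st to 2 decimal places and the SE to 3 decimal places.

x̄_st ≈ 44.30, SE ≈ 0.691

x̄_st = Σ W_h x̄_h = (350·61.16 + 220·16.79 + 540·48.95 + 240·34.44)/1350 = 44.29511
V̂(x̄_st) = Σ W_h² (1 − n_h/N_h) s_h²/n_h, with W_h = N_h/N and N = 1350:
  stratum 1: (350/1350)²·(1 − 81/350)·15.2²/81 = 0.147352
  stratum 2: (220/1350)²·(1 − 44/220)·5.2²/44 = 0.0130564
  stratum 3: (540/1350)²·(1 − 49/540)·8.1²/49 = 0.194797
  stratum 4: (240/1350)²·(1 − 23/240)·9.9²/23 = 0.121772
V̂(x̄_st) = 0.476976
SE(x̄_st) = √0.476976 = 0.690635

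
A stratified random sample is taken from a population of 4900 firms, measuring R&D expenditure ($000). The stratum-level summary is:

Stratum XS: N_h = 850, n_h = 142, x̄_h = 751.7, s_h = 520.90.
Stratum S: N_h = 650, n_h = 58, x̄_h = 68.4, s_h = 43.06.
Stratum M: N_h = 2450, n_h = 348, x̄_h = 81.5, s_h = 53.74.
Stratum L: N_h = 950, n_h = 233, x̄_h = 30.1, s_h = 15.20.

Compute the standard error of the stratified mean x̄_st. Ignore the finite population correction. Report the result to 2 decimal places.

V̂(x̄_st) = Σ W_h² s_h²/n_h, with W_h = N_h/N and N = 4900:
  stratum XS: (850/4900)²·520.90²/142 = 57.4998
  stratum S: (650/4900)²·43.06²/58 = 0.562542
  stratum M: (2450/4900)²·53.74²/348 = 2.0747
  stratum L: (950/4900)²·15.20²/233 = 0.0372723
V̂(x̄_st) = 60.1743
SE(x̄_st) = √60.1743 = 7.75721

SE(x̄_st) ≈ 7.76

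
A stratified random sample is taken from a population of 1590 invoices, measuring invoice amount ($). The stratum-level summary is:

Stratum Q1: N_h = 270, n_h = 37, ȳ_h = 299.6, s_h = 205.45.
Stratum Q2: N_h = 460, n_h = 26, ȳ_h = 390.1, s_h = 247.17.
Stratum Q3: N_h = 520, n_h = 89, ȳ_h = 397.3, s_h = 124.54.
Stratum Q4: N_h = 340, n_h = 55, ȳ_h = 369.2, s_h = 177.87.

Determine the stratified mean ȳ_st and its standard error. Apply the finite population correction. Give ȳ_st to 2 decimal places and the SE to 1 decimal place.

ȳ_st = Σ W_h ȳ_h = (270·299.6 + 460·390.1 + 520·397.3 + 340·369.2)/1590 = 372.61761
V̂(ȳ_st) = Σ W_h² (1 − n_h/N_h) s_h²/n_h, with W_h = N_h/N and N = 1590:
  stratum Q1: (270/1590)²·(1 − 37/270)·205.45²/37 = 28.3881
  stratum Q2: (460/1590)²·(1 − 26/460)·247.17²/26 = 185.554
  stratum Q3: (520/1590)²·(1 − 89/520)·124.54²/89 = 15.4495
  stratum Q4: (340/1590)²·(1 − 55/340)·177.87²/55 = 22.0482
V̂(ȳ_st) = 251.44
SE(ȳ_st) = √251.44 = 15.8569

ȳ_st ≈ 372.62, SE ≈ 15.9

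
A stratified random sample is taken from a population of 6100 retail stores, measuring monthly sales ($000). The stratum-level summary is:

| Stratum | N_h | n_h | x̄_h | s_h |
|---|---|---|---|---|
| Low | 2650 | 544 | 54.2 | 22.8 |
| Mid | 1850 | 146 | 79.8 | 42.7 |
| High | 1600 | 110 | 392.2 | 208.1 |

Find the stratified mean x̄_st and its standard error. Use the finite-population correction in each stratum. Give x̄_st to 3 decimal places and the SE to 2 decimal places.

x̄_st = Σ W_h x̄_h = (2650·54.2 + 1850·79.8 + 1600·392.2)/6100 = 150.61967
V̂(x̄_st) = Σ W_h² (1 − n_h/N_h) s_h²/n_h, with W_h = N_h/N and N = 6100:
  stratum Low: (2650/6100)²·(1 − 544/2650)·22.8²/544 = 0.143323
  stratum Mid: (1850/6100)²·(1 − 146/1850)·42.7²/146 = 1.058
  stratum High: (1600/6100)²·(1 − 110/1600)·208.1²/110 = 25.2231
V̂(x̄_st) = 26.4244
SE(x̄_st) = √26.4244 = 5.14047

x̄_st ≈ 150.620, SE ≈ 5.14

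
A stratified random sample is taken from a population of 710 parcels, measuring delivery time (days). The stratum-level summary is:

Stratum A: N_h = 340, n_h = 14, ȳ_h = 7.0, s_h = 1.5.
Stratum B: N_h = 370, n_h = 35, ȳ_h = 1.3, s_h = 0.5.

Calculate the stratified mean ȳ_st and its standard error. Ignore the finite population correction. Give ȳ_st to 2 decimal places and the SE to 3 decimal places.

ȳ_st ≈ 4.03, SE ≈ 0.197

ȳ_st = Σ W_h ȳ_h = (340·7.0 + 370·1.3)/710 = 4.02958
V̂(ȳ_st) = Σ W_h² s_h²/n_h, with W_h = N_h/N and N = 710:
  stratum A: (340/710)²·1.5²/14 = 0.0368549
  stratum B: (370/710)²·0.5²/35 = 0.00193981
V̂(ȳ_st) = 0.0387947
SE(ȳ_st) = √0.0387947 = 0.196964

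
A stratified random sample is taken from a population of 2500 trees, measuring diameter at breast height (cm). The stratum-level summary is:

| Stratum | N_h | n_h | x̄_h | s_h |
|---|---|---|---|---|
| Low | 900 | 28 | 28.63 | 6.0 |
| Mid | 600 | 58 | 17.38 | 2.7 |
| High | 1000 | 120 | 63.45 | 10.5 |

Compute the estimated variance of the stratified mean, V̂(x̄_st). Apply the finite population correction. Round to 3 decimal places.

V̂(x̄_st) ≈ 0.297

V̂(x̄_st) = Σ W_h² (1 − n_h/N_h) s_h²/n_h, with W_h = N_h/N and N = 2500:
  stratum Low: (900/2500)²·(1 − 28/900)·6.0²/28 = 0.161445
  stratum Mid: (600/2500)²·(1 − 58/600)·2.7²/58 = 0.00653988
  stratum High: (1000/2500)²·(1 − 120/1000)·10.5²/120 = 0.12936
V̂(x̄_st) = 0.297344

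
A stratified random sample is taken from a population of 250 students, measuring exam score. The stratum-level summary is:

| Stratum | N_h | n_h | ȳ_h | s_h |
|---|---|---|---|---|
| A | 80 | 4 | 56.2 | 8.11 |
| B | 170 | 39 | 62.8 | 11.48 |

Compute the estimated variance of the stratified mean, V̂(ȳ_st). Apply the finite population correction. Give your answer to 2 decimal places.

V̂(ȳ_st) = Σ W_h² (1 − n_h/N_h) s_h²/n_h, with W_h = N_h/N and N = 250:
  stratum A: (80/250)²·(1 − 4/80)·8.11²/4 = 1.59958
  stratum B: (170/250)²·(1 − 39/170)·11.48²/39 = 1.20409
V̂(ȳ_st) = 2.80367

V̂(ȳ_st) ≈ 2.80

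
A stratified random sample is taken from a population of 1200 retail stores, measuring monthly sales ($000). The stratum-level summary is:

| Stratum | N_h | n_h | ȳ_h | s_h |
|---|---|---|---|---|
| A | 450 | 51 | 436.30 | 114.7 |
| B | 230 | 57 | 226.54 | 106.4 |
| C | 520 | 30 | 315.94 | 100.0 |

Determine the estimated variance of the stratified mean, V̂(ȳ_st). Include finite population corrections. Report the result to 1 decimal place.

V̂(ȳ_st) ≈ 96.6

V̂(ȳ_st) = Σ W_h² (1 − n_h/N_h) s_h²/n_h, with W_h = N_h/N and N = 1200:
  stratum A: (450/1200)²·(1 − 51/450)·114.7²/51 = 32.1647
  stratum B: (230/1200)²·(1 − 57/230)·106.4²/57 = 5.48807
  stratum C: (520/1200)²·(1 − 30/520)·100.0²/30 = 58.9815
V̂(ȳ_st) = 96.6343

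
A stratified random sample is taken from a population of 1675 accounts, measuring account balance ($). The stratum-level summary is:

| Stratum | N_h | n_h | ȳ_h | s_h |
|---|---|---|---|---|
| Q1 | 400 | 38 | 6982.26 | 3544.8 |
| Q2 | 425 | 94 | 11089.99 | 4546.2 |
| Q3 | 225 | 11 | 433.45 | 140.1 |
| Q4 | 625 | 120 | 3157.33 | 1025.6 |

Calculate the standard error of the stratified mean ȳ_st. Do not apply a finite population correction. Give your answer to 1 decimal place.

V̂(ȳ_st) = Σ W_h² s_h²/n_h, with W_h = N_h/N and N = 1675:
  stratum Q1: (400/1675)²·3544.8²/38 = 18857.8
  stratum Q2: (425/1675)²·4546.2²/94 = 14155.2
  stratum Q3: (225/1675)²·140.1²/11 = 32.1973
  stratum Q4: (625/1675)²·1025.6²/120 = 1220.41
V̂(ȳ_st) = 34265.6
SE(ȳ_st) = √34265.6 = 185.11

SE(ȳ_st) ≈ 185.1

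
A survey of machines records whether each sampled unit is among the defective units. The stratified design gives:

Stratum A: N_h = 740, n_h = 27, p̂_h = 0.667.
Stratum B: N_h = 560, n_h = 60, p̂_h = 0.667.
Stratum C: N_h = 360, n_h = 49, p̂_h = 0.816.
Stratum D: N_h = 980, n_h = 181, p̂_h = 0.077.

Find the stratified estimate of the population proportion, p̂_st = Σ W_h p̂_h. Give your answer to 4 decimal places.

N = 2640; stratum weights W_h = N_h/N.
p̂_st = Σ W_h p̂_h = (740·0.667 + 560·0.667 + 360·0.816 + 980·0.077)/2640 = 0.46830

p̂_st ≈ 0.4683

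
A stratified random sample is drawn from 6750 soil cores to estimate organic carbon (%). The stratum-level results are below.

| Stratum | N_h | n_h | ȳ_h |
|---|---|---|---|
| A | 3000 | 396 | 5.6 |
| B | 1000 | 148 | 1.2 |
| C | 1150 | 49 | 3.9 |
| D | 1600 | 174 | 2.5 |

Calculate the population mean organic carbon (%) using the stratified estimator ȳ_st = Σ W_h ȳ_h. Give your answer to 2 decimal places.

N = Σ N_h = 6750. Stratum weights W_h = N_h/N.
ȳ_st = (3000·5.6 + 1000·1.2 + 1150·3.9 + 1600·2.5) / 6750 = 3.9237

ȳ_st ≈ 3.92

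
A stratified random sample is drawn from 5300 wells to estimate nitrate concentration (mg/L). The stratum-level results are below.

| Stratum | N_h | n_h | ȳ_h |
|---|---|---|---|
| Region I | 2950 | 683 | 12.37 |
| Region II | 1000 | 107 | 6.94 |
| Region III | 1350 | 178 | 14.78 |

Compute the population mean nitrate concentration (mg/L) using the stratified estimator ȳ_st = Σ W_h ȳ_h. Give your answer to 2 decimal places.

ȳ_st ≈ 11.96

N = Σ N_h = 5300. Stratum weights W_h = N_h/N.
ȳ_st = (2950·12.37 + 1000·6.94 + 1350·14.78) / 5300 = 11.9593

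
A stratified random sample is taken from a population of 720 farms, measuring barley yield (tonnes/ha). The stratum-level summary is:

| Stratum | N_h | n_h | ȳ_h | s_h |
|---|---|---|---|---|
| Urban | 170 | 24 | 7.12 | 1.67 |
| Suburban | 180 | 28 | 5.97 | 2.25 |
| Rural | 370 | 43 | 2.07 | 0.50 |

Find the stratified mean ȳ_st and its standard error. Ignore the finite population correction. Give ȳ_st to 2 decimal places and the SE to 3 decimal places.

ȳ_st ≈ 4.24, SE ≈ 0.139

ȳ_st = Σ W_h ȳ_h = (170·7.12 + 180·5.97 + 370·2.07)/720 = 4.23736
V̂(ȳ_st) = Σ W_h² s_h²/n_h, with W_h = N_h/N and N = 720:
  stratum Urban: (170/720)²·1.67²/24 = 0.0064782
  stratum Suburban: (180/720)²·2.25²/28 = 0.0113002
  stratum Rural: (370/720)²·0.50²/43 = 0.00153536
V̂(ȳ_st) = 0.0193138
SE(ȳ_st) = √0.0193138 = 0.138974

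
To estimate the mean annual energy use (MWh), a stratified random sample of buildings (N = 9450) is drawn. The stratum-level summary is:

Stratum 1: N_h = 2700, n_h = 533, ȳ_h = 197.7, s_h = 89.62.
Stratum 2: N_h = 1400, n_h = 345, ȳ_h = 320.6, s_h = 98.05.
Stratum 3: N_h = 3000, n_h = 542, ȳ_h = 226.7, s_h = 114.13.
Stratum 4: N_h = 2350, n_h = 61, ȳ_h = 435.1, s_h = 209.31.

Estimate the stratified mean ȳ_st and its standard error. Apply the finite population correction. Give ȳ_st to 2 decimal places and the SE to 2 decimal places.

ȳ_st ≈ 284.15, SE ≈ 6.83

ȳ_st = Σ W_h ȳ_h = (2700·197.7 + 1400·320.6 + 3000·226.7 + 2350·435.1)/9450 = 284.14974
V̂(ȳ_st) = Σ W_h² (1 − n_h/N_h) s_h²/n_h, with W_h = N_h/N and N = 9450:
  stratum 1: (2700/9450)²·(1 − 533/2700)·89.62²/533 = 0.987283
  stratum 2: (1400/9450)²·(1 − 345/1400)·98.05²/345 = 0.460885
  stratum 3: (3000/9450)²·(1 − 542/3000)·114.13²/542 = 1.98445
  stratum 4: (2350/9450)²·(1 − 61/2350)·209.31²/61 = 43.2614
V̂(ȳ_st) = 46.694
SE(ȳ_st) = √46.694 = 6.8333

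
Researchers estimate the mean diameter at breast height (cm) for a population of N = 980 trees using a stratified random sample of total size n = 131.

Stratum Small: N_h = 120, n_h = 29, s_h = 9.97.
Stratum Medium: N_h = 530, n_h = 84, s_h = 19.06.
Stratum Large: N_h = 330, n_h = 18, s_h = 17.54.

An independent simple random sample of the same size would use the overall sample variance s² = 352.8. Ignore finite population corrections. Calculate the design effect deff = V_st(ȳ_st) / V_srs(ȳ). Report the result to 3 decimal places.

deff ≈ 1.208

V̂(ȳ_st) = Σ W_h² s_h²/n_h, with W_h = N_h/N and N = 980:
  stratum Small: (120/980)²·9.97²/29 = 0.0513928
  stratum Medium: (530/980)²·19.06²/84 = 1.26493
  stratum Large: (330/980)²·17.54²/18 = 1.93804
V_st = 3.25436
V_srs = s²/n = 352.8/131 = 2.69313
deff = V_st / V_srs = 3.25436/2.69313 = 1.2084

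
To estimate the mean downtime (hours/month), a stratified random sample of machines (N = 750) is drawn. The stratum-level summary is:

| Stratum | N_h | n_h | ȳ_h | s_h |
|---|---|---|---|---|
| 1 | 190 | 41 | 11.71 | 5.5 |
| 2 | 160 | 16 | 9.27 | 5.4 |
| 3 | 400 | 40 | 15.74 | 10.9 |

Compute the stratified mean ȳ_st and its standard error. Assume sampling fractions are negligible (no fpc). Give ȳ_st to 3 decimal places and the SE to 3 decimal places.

ȳ_st = Σ W_h ȳ_h = (190·11.71 + 160·9.27 + 400·15.74)/750 = 13.33880
V̂(ȳ_st) = Σ W_h² s_h²/n_h, with W_h = N_h/N and N = 750:
  stratum 1: (190/750)²·5.5²/41 = 0.0473507
  stratum 2: (160/750)²·5.4²/16 = 0.082944
  stratum 3: (400/750)²·10.9²/40 = 0.844871
V̂(ȳ_st) = 0.975166
SE(ȳ_st) = √0.975166 = 0.987505

ȳ_st ≈ 13.339, SE ≈ 0.988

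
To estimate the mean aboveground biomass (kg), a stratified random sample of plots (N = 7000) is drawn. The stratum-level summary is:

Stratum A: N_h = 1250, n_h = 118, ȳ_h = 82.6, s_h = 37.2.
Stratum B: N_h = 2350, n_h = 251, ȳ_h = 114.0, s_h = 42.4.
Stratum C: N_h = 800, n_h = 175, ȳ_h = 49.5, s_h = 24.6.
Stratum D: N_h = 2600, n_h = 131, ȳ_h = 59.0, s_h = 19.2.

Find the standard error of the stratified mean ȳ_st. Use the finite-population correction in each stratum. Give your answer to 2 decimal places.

V̂(ȳ_st) = Σ W_h² (1 − n_h/N_h) s_h²/n_h, with W_h = N_h/N and N = 7000:
  stratum A: (1250/7000)²·(1 − 118/1250)·37.2²/118 = 0.33866
  stratum B: (2350/7000)²·(1 − 251/2350)·42.4²/251 = 0.721012
  stratum C: (800/7000)²·(1 − 175/800)·24.6²/175 = 0.0352863
  stratum D: (2600/7000)²·(1 − 131/2600)·19.2²/131 = 0.368663
V̂(ȳ_st) = 1.46362
SE(ȳ_st) = √1.46362 = 1.2098

SE(ȳ_st) ≈ 1.21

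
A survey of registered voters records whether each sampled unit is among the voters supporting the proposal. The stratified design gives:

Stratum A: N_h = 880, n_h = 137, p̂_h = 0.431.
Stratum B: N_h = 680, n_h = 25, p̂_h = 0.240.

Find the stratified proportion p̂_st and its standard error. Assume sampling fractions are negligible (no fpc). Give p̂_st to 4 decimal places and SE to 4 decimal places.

p̂_st ≈ 0.3477, SE ≈ 0.0449

N = 1560; stratum weights W_h = N_h/N.
p̂_st = Σ W_h p̂_h = (880·0.431 + 680·0.240)/1560 = 0.34774
V̂(p̂_st) = Σ W_h² p̂_h(1−p̂_h)/(n_h−1):
  stratum A: (880/1560)²·0.431·0.569/136 = 0.000573808
  stratum B: (680/1560)²·0.240·0.760/24 = 0.00144405
V̂(p̂_st) = 0.00201786; SE = √V̂ = 0.0449206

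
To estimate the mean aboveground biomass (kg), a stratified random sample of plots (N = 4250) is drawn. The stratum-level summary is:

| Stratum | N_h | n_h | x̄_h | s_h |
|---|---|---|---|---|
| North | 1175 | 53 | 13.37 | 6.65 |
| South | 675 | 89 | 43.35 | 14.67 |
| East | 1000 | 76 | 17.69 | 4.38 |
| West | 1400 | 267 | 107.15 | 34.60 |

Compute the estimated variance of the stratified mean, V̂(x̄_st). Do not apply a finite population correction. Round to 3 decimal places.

V̂(x̄_st) = Σ W_h² s_h²/n_h, with W_h = N_h/N and N = 4250:
  stratum North: (1175/4250)²·6.65²/53 = 0.0637772
  stratum South: (675/4250)²·14.67²/89 = 0.0609958
  stratum East: (1000/4250)²·4.38²/76 = 0.0139752
  stratum West: (1400/4250)²·34.60²/267 = 0.486541
V̂(x̄_st) = 0.625289

V̂(x̄_st) ≈ 0.625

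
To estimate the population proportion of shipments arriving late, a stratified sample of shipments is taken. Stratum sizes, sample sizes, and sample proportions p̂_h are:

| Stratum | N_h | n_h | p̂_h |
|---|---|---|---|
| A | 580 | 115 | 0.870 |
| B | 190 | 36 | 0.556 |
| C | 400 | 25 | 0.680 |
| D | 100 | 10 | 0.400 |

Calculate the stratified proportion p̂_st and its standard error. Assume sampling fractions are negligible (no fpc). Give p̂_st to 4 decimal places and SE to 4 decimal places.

p̂_st ≈ 0.7262, SE ≈ 0.0378

N = 1270; stratum weights W_h = N_h/N.
p̂_st = Σ W_h p̂_h = (580·0.870 + 190·0.556 + 400·0.680 + 100·0.400)/1270 = 0.72617
V̂(p̂_st) = Σ W_h² p̂_h(1−p̂_h)/(n_h−1):
  stratum A: (580/1270)²·0.870·0.130/114 = 0.000206922
  stratum B: (190/1270)²·0.556·0.444/35 = 0.000157866
  stratum C: (400/1270)²·0.680·0.320/24 = 0.000899415
  stratum D: (100/1270)²·0.400·0.600/9 = 0.000165334
V̂(p̂_st) = 0.00142954; SE = √V̂ = 0.0378092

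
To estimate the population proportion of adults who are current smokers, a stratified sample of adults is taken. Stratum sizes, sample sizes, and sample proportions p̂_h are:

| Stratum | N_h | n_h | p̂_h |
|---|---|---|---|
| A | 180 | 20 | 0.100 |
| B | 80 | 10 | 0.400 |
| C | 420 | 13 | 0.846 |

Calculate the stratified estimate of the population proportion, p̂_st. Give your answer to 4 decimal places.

N = 680; stratum weights W_h = N_h/N.
p̂_st = Σ W_h p̂_h = (180·0.100 + 80·0.400 + 420·0.846)/680 = 0.59606

p̂_st ≈ 0.5961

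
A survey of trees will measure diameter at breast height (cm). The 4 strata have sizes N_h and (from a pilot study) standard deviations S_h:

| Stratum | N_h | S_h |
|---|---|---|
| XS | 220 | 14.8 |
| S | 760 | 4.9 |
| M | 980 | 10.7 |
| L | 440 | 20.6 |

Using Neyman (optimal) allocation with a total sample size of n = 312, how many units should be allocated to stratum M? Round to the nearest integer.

Neyman allocation: n_h = n · N_h S_h / Σ N_i S_i, with n = 312.
  stratum XS: N_h·S_h = 220·14.8 = 3256.00
  stratum S: N_h·S_h = 760·4.9 = 3724.00
  stratum M: N_h·S_h = 980·10.7 = 10486.00
  stratum L: N_h·S_h = 440·20.6 = 9064.00
Σ N_h S_h = 26530.00
n for stratum M = 312·10486.00/26530.00 = 123.318 → 123

123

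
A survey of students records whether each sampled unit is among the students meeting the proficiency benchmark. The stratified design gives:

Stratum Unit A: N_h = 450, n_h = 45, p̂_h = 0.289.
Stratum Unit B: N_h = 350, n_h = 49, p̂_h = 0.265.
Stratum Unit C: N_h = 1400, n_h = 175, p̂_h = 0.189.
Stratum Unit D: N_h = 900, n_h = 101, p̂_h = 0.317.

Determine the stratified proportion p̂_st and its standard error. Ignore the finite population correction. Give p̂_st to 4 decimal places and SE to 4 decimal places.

N = 3100; stratum weights W_h = N_h/N.
p̂_st = Σ W_h p̂_h = (450·0.289 + 350·0.265 + 1400·0.189 + 900·0.317)/3100 = 0.24926
V̂(p̂_st) = Σ W_h² p̂_h(1−p̂_h)/(n_h−1):
  stratum Unit A: (450/3100)²·0.289·0.711/44 = 9.84048e-05
  stratum Unit B: (350/3100)²·0.265·0.735/48 = 5.17255e-05
  stratum Unit C: (1400/3100)²·0.189·0.811/174 = 0.000179666
  stratum Unit D: (900/3100)²·0.317·0.683/100 = 0.000182491
V̂(p̂_st) = 0.000512287; SE = √V̂ = 0.0226338

p̂_st ≈ 0.2493, SE ≈ 0.0226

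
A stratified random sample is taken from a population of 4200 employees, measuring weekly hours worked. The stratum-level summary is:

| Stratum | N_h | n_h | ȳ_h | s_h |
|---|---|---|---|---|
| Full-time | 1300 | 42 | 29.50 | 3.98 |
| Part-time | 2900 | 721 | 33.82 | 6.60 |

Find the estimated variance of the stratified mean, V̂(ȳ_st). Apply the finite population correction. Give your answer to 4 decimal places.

V̂(ȳ_st) ≈ 0.0566

V̂(ȳ_st) = Σ W_h² (1 − n_h/N_h) s_h²/n_h, with W_h = N_h/N and N = 4200:
  stratum Full-time: (1300/4200)²·(1 − 42/1300)·3.98²/42 = 0.0349657
  stratum Part-time: (2900/4200)²·(1 − 721/2900)·6.60²/721 = 0.0216426
V̂(ȳ_st) = 0.0566083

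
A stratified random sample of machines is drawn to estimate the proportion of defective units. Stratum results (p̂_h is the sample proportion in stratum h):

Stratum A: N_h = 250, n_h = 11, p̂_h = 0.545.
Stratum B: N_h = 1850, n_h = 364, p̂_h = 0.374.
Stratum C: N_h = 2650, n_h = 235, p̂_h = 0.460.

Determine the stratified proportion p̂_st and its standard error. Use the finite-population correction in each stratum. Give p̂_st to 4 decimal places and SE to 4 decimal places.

p̂_st ≈ 0.4310, SE ≈ 0.0211

N = 4750; stratum weights W_h = N_h/N.
p̂_st = Σ W_h p̂_h = (250·0.545 + 1850·0.374 + 2650·0.460)/4750 = 0.43098
V̂(p̂_st) = Σ W_h² (1 − n_h/N_h) p̂_h(1−p̂_h)/(n_h−1):
  stratum A: (250/4750)²·(1 − 11/250)·0.545·0.455/10 = 6.56687e-05
  stratum B: (1850/4750)²·(1 − 364/1850)·0.374·0.626/363 = 7.85855e-05
  stratum C: (2650/4750)²·(1 − 235/2650)·0.460·0.540/234 = 0.000301101
V̂(p̂_st) = 0.000445355; SE = √V̂ = 0.0211034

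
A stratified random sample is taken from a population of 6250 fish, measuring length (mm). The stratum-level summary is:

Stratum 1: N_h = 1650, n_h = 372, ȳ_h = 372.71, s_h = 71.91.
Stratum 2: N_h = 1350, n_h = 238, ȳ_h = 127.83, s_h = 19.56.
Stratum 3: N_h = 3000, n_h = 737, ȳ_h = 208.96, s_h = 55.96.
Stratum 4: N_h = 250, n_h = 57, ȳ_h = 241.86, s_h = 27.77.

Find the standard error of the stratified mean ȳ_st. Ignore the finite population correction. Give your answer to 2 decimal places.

V̂(ȳ_st) = Σ W_h² s_h²/n_h, with W_h = N_h/N and N = 6250:
  stratum 1: (1650/6250)²·71.91²/372 = 0.968821
  stratum 2: (1350/6250)²·19.56²/238 = 0.0750012
  stratum 3: (3000/6250)²·55.96²/737 = 0.978972
  stratum 4: (250/6250)²·27.77²/57 = 0.021647
V̂(ȳ_st) = 2.04444
SE(ȳ_st) = √2.04444 = 1.42984

SE(ȳ_st) ≈ 1.43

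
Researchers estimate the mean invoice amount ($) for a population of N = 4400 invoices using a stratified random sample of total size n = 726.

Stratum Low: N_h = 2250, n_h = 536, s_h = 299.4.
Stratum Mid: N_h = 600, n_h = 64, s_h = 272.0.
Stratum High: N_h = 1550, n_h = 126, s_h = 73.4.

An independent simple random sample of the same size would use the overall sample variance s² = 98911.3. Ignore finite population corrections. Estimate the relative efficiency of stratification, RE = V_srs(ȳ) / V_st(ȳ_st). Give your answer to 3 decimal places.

V̂(ȳ_st) = Σ W_h² s_h²/n_h, with W_h = N_h/N and N = 4400:
  stratum Low: (2250/4400)²·299.4²/536 = 43.7319
  stratum Mid: (600/4400)²·272.0²/64 = 21.4959
  stratum High: (1550/4400)²·73.4²/126 = 5.30615
V_st = 70.5339
V_srs = s²/n = 98911.3/726 = 136.241
Relative efficiency = V_srs / V_st = 136.241/70.5339 = 1.9316

RE ≈ 1.932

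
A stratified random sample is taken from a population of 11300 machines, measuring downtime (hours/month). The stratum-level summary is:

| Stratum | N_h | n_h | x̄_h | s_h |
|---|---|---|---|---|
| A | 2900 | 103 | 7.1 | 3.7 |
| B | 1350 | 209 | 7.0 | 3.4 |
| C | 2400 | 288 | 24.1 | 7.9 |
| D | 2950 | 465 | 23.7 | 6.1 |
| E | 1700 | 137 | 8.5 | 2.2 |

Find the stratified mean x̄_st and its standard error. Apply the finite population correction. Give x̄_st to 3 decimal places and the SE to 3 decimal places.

x̄_st = Σ W_h x̄_h = (2900·7.1 + 1350·7.0 + 2400·24.1 + 2950·23.7 + 1700·8.5)/11300 = 15.24292
V̂(x̄_st) = Σ W_h² (1 − n_h/N_h) s_h²/n_h, with W_h = N_h/N and N = 11300:
  stratum A: (2900/11300)²·(1 − 103/2900)·3.7²/103 = 0.00844306
  stratum B: (1350/11300)²·(1 − 209/1350)·3.4²/209 = 0.000667228
  stratum C: (2400/11300)²·(1 − 288/2400)·7.9²/288 = 0.00860221
  stratum D: (2950/11300)²·(1 − 465/2950)·6.1²/465 = 0.00459408
  stratum E: (1700/11300)²·(1 − 137/1700)·2.2²/137 = 0.00073515
V̂(x̄_st) = 0.0230417
SE(x̄_st) = √0.0230417 = 0.151795

x̄_st ≈ 15.243, SE ≈ 0.152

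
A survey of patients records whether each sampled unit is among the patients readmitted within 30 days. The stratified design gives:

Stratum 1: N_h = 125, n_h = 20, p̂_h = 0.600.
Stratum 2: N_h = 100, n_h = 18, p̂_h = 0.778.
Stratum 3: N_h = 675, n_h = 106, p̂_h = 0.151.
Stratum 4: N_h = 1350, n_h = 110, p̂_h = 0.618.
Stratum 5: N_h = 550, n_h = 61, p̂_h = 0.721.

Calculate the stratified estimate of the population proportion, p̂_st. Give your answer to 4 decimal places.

N = 2800; stratum weights W_h = N_h/N.
p̂_st = Σ W_h p̂_h = (125·0.600 + 100·0.778 + 675·0.151 + 1350·0.618 + 550·0.721)/2800 = 0.53056

p̂_st ≈ 0.5306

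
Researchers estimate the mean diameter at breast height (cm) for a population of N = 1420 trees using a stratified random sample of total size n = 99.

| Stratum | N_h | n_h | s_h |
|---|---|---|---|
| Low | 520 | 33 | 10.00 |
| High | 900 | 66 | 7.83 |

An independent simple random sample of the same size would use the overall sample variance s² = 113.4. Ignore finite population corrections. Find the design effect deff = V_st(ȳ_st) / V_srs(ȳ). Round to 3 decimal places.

deff ≈ 0.681

V̂(ȳ_st) = Σ W_h² s_h²/n_h, with W_h = N_h/N and N = 1420:
  stratum Low: (520/1420)²·10.00²/33 = 0.406365
  stratum High: (900/1420)²·7.83²/66 = 0.373154
V_st = 0.779519
V_srs = s²/n = 113.4/99 = 1.14545
deff = V_st / V_srs = 0.779519/1.14545 = 0.6805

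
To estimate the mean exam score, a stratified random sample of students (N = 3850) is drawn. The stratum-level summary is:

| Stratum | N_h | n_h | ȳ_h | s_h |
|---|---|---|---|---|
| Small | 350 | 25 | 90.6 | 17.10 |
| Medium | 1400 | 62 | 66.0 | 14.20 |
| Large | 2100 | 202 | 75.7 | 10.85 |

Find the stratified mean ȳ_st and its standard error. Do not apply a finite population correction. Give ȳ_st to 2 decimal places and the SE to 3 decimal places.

ȳ_st ≈ 73.53, SE ≈ 0.837

ȳ_st = Σ W_h ȳ_h = (350·90.6 + 1400·66.0 + 2100·75.7)/3850 = 73.52727
V̂(ȳ_st) = Σ W_h² s_h²/n_h, with W_h = N_h/N and N = 3850:
  stratum Small: (350/3850)²·17.10²/25 = 0.0966645
  stratum Medium: (1400/3850)²·14.20²/62 = 0.430051
  stratum Large: (2100/3850)²·10.85²/202 = 0.17339
V̂(ȳ_st) = 0.700106
SE(ȳ_st) = √0.700106 = 0.836723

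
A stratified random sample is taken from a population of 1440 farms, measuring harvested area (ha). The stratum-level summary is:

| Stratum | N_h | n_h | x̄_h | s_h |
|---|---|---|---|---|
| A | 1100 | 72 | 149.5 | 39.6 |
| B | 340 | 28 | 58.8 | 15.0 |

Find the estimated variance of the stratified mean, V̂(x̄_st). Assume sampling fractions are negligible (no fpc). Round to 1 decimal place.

V̂(x̄_st) ≈ 13.2

V̂(x̄_st) = Σ W_h² s_h²/n_h, with W_h = N_h/N and N = 1440:
  stratum A: (1100/1440)²·39.6²/72 = 12.7092
  stratum B: (340/1440)²·15.0²/28 = 0.447979
V̂(x̄_st) = 13.1572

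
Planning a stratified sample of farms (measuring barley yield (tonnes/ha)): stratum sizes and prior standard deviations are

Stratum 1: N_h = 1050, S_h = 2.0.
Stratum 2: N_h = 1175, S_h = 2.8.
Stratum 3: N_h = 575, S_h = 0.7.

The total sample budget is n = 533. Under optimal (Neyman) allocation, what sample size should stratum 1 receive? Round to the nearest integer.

Neyman allocation: n_h = n · N_h S_h / Σ N_i S_i, with n = 533.
  stratum 1: N_h·S_h = 1050·2.0 = 2100.00
  stratum 2: N_h·S_h = 1175·2.8 = 3290.00
  stratum 3: N_h·S_h = 575·0.7 = 402.50
Σ N_h S_h = 5792.50
n for stratum 1 = 533·2100.00/5792.50 = 193.233 → 193

193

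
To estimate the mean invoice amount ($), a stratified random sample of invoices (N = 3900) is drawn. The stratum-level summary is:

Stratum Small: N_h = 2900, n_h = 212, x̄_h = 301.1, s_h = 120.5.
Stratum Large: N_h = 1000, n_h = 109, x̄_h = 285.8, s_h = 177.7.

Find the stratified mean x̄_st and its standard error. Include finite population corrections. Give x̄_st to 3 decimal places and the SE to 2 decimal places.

x̄_st = Σ W_h x̄_h = (2900·301.1 + 1000·285.8)/3900 = 297.17692
V̂(x̄_st) = Σ W_h² (1 − n_h/N_h) s_h²/n_h, with W_h = N_h/N and N = 3900:
  stratum Small: (2900/3900)²·(1 − 212/2900)·120.5²/212 = 35.1024
  stratum Large: (1000/3900)²·(1 − 109/1000)·177.7²/109 = 16.9706
V̂(x̄_st) = 52.0729
SE(x̄_st) = √52.0729 = 7.21616

x̄_st ≈ 297.177, SE ≈ 7.22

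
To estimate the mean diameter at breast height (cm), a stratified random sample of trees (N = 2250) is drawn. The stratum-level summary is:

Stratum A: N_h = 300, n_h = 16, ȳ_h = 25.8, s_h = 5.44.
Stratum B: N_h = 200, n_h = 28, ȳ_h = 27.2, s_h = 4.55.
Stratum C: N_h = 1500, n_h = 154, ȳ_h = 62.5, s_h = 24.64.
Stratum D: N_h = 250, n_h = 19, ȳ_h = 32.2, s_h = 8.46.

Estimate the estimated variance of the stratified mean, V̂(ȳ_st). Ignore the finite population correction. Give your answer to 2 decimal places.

V̂(ȳ_st) = Σ W_h² s_h²/n_h, with W_h = N_h/N and N = 2250:
  stratum A: (300/2250)²·5.44²/16 = 0.0328818
  stratum B: (200/2250)²·4.55²/28 = 0.00584198
  stratum C: (1500/2250)²·24.64²/154 = 1.75218
  stratum D: (250/2250)²·8.46²/19 = 0.0465053
V̂(ȳ_st) = 1.83741

V̂(ȳ_st) ≈ 1.84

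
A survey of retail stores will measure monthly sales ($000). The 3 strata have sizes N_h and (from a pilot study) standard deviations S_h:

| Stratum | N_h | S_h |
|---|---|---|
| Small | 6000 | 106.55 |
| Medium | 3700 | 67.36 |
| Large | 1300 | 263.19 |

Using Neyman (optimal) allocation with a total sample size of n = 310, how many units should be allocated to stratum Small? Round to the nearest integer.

Neyman allocation: n_h = n · N_h S_h / Σ N_i S_i, with n = 310.
  stratum Small: N_h·S_h = 6000·106.55 = 639300.00
  stratum Medium: N_h·S_h = 3700·67.36 = 249232.00
  stratum Large: N_h·S_h = 1300·263.19 = 342147.00
Σ N_h S_h = 1230679.00
n for stratum Small = 310·639300.00/1230679.00 = 161.035 → 161

161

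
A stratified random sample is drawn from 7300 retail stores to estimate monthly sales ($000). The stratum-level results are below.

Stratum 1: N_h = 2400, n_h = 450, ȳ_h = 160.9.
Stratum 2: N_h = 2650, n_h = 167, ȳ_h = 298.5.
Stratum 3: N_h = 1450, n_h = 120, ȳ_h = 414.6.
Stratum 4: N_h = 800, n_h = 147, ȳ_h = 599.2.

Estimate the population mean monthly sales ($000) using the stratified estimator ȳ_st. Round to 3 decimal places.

ȳ_st ≈ 309.276

N = Σ N_h = 7300. Stratum weights W_h = N_h/N.
ȳ_st = (2400·160.9 + 2650·298.5 + 1450·414.6 + 800·599.2) / 7300 = 309.27603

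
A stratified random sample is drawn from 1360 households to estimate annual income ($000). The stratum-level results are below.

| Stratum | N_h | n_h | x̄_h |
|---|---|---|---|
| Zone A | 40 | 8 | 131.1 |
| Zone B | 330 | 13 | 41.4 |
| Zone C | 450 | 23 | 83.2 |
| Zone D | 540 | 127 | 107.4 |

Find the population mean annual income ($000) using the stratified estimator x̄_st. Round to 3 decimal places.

N = Σ N_h = 1360. Stratum weights W_h = N_h/N.
x̄_st = (40·131.1 + 330·41.4 + 450·83.2 + 540·107.4) / 1360 = 84.07500

x̄_st ≈ 84.075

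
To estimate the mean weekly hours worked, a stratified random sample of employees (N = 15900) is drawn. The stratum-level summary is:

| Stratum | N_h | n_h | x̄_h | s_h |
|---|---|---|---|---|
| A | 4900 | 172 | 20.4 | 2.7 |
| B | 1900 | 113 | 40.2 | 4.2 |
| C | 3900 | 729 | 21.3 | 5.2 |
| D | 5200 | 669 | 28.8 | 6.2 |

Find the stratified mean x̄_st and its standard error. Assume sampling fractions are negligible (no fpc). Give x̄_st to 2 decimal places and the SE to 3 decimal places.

x̄_st ≈ 25.73, SE ≈ 0.121

x̄_st = Σ W_h x̄_h = (4900·20.4 + 1900·40.2 + 3900·21.3 + 5200·28.8)/15900 = 25.73396
V̂(x̄_st) = Σ W_h² s_h²/n_h, with W_h = N_h/N and N = 15900:
  stratum A: (4900/15900)²·2.7²/172 = 0.00402529
  stratum B: (1900/15900)²·4.2²/113 = 0.00222912
  stratum C: (3900/15900)²·5.2²/729 = 0.00223159
  stratum D: (5200/15900)²·6.2²/669 = 0.00614568
V̂(x̄_st) = 0.0146317
SE(x̄_st) = √0.0146317 = 0.120961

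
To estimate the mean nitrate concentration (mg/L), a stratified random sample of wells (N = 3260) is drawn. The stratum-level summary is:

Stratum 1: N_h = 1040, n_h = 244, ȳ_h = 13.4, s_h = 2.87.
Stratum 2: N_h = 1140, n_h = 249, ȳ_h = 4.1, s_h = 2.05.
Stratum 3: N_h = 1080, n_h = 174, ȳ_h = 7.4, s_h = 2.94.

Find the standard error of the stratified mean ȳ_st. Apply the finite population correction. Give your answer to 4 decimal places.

SE(ȳ_st) ≈ 0.0939

V̂(ȳ_st) = Σ W_h² (1 − n_h/N_h) s_h²/n_h, with W_h = N_h/N and N = 3260:
  stratum 1: (1040/3260)²·(1 − 244/1040)·2.87²/244 = 0.00262957
  stratum 2: (1140/3260)²·(1 − 249/1140)·2.05²/249 = 0.00161308
  stratum 3: (1080/3260)²·(1 − 174/1080)·2.94²/174 = 0.00457364
V̂(ȳ_st) = 0.00881629
SE(ȳ_st) = √0.00881629 = 0.0938951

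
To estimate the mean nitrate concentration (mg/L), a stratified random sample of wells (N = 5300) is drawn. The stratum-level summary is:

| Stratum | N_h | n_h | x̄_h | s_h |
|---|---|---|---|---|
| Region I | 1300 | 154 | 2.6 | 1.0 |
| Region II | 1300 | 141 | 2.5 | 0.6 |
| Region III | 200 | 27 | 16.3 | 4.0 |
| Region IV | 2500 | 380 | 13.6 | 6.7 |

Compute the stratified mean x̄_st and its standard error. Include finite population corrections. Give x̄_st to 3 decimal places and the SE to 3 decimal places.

x̄_st ≈ 8.281, SE ≈ 0.153

x̄_st = Σ W_h x̄_h = (1300·2.6 + 1300·2.5 + 200·16.3 + 2500·13.6)/5300 = 8.28113
V̂(x̄_st) = Σ W_h² (1 − n_h/N_h) s_h²/n_h, with W_h = N_h/N and N = 5300:
  stratum Region I: (1300/5300)²·(1 − 154/1300)·1.0²/154 = 0.000344394
  stratum Region II: (1300/5300)²·(1 − 141/1300)·0.6²/141 = 0.000136949
  stratum Region III: (200/5300)²·(1 − 27/200)·4.0²/27 = 0.000729929
  stratum Region IV: (2500/5300)²·(1 − 380/2500)·6.7²/380 = 0.022289
V̂(x̄_st) = 0.0235002
SE(x̄_st) = √0.0235002 = 0.153298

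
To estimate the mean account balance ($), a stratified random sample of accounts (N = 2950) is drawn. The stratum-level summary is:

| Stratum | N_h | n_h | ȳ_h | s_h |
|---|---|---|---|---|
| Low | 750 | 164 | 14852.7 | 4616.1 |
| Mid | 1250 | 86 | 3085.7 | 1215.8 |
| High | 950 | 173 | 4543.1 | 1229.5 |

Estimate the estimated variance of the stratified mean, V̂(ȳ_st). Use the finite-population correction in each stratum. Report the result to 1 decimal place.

V̂(ȳ_st) = Σ W_h² (1 − n_h/N_h) s_h²/n_h, with W_h = N_h/N and N = 2950:
  stratum Low: (750/2950)²·(1 − 164/750)·4616.1²/164 = 6561.78
  stratum Mid: (1250/2950)²·(1 − 86/1250)·1215.8²/86 = 2873.72
  stratum High: (950/2950)²·(1 − 173/950)·1229.5²/173 = 741.159
V̂(ȳ_st) = 10176.7

V̂(ȳ_st) ≈ 10176.7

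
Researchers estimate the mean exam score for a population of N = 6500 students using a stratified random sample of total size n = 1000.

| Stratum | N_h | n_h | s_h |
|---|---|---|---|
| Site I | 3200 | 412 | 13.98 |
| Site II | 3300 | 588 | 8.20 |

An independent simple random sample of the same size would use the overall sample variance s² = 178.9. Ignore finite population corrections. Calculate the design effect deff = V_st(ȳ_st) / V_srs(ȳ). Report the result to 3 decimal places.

deff ≈ 0.807

V̂(ȳ_st) = Σ W_h² s_h²/n_h, with W_h = N_h/N and N = 6500:
  stratum Site I: (3200/6500)²·13.98²/412 = 0.114972
  stratum Site II: (3300/6500)²·8.20²/588 = 0.0294748
V_st = 0.144446
V_srs = s²/n = 178.9/1000 = 0.1789
deff = V_st / V_srs = 0.144446/0.1789 = 0.8074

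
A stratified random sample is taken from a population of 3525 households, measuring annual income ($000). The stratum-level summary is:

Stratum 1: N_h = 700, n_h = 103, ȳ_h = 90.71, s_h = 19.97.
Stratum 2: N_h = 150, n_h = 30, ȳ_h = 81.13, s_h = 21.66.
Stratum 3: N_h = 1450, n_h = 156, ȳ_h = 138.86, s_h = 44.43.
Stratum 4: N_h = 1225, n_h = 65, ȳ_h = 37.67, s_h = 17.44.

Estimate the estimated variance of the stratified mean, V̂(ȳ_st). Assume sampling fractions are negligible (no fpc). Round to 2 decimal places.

V̂(ȳ_st) = Σ W_h² s_h²/n_h, with W_h = N_h/N and N = 3525:
  stratum 1: (700/3525)²·19.97²/103 = 0.152685
  stratum 2: (150/3525)²·21.66²/30 = 0.0283178
  stratum 3: (1450/3525)²·44.43²/156 = 2.14114
  stratum 4: (1225/3525)²·17.44²/65 = 0.565111
V̂(ȳ_st) = 2.88726

V̂(ȳ_st) ≈ 2.89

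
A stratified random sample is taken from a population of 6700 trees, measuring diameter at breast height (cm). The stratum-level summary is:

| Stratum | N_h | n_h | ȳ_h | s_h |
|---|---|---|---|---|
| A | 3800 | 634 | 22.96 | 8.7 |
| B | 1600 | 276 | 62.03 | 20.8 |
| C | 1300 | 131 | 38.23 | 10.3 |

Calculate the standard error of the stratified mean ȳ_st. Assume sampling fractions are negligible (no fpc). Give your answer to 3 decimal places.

SE(ȳ_st) ≈ 0.398

V̂(ȳ_st) = Σ W_h² s_h²/n_h, with W_h = N_h/N and N = 6700:
  stratum A: (3800/6700)²·8.7²/634 = 0.0384031
  stratum B: (1600/6700)²·20.8²/276 = 0.0893939
  stratum C: (1300/6700)²·10.3²/131 = 0.0304888
V̂(ȳ_st) = 0.158286
SE(ȳ_st) = √0.158286 = 0.397852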